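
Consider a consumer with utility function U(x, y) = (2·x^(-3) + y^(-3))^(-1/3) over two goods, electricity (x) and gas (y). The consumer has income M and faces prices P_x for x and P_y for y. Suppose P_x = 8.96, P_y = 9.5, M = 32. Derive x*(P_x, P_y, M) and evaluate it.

From the CES first-order condition, 2·(y/x)^(4) = P_x/P_y.
Solve for the ratio: y/x = [(1/2)·P_x/P_y]^(0.25).
With the ratio pinned down, the budget gives x* = M/(P_x + P_y·(y/x)) and y* = (y/x)·x*.
Numerically y/x = 0.828683, so x* = 32/(8.96 + 9.5·0.828683) = 1.9011.

x* = 1.9011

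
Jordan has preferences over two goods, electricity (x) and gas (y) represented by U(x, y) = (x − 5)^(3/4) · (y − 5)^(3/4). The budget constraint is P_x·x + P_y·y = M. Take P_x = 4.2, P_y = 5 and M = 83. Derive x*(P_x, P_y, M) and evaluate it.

x* = 9.4048

After buying the subsistence bundle (5, 5), a share 0.5 of the remaining income goes to x: x* = 5 + 0.5·(M − 5P_x − 5P_y)/P_x.
Discretionary income = 83 − 5·4.2 − 5·5 = 37; x* = 5 + 0.5·37/4.2 = 9.4048.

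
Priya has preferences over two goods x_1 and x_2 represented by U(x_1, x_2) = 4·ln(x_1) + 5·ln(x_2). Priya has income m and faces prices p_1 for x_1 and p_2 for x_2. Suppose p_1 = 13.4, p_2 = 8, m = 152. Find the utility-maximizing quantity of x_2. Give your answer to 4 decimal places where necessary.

The MRS is (4/5)·x_2/x_1. Set MRS = p_1/p_2.
So 4·p_2·x_2 = 5·p_1·x_1; combined with the budget, a share 4/9 of income goes to x_1.
Demand: x_1*(p_1,p_2,m) = 4/9·m/p_1 and x_2* = 5/9·m/p_2.
At p_1=13.4, p_2=8, m=152: x_2* = 5/9·152/8 = 10.5556.

x_2* = 10.5556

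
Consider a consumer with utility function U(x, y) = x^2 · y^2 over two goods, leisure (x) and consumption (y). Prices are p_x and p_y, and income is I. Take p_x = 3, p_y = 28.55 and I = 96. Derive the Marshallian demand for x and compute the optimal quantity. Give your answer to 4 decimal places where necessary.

x* = 16

MU_x/MU_y = (2·y)/(2·x); tangency sets this equal to p_x/p_y.
Rearranging, p_y·y = p_x·x. Substituting into the budget gives p_x·x·(1 + 1) = I.
Demand: x*(p_x,p_y,I) = 0.5·I/p_x and y* = 0.5·I/p_y.
At p_x=3, p_y=28.55, I=96: x* = 0.5·96/3 = 16.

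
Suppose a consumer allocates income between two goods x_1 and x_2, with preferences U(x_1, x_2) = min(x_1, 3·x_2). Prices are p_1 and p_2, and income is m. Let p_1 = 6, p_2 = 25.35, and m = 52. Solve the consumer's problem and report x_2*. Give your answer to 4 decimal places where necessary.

x_2* = 1.1995

Here 3·6 + 25.35 = 43.35, giving x_2* = 1.1995.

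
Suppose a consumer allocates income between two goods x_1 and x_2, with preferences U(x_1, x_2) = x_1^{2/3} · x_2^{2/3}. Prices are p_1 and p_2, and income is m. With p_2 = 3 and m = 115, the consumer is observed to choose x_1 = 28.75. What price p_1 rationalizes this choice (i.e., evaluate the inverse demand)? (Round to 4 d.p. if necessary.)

Tangency: MRS = x_2/x_1 = p_1/p_2.
So 2/3·p_2·x_2 = 2/3·p_1·x_1; combined with the budget, a share 0.5 of income goes to x_1.
Demand: x_1*(p_1,p_2,m) = 0.5·m/p_1 and x_2* = 0.5·m/p_2.
Set x_1* = 28.75 in the demand function and solve for p_1: p_1 = 2.

p_1 = 2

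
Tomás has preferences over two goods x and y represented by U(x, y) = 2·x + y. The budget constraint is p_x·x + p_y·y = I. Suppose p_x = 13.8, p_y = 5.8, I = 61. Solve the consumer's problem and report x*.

Linear utility — the consumer picks whichever good has higher MU/price: 2/13.8 = 0.1449 vs 1/5.8 = 0.1724.
y gives more utility per dollar, so spend all income on y: y* = I/p_y, x* = 0.
Numerically: x* = 0, y* = 10.5172.

x* = 0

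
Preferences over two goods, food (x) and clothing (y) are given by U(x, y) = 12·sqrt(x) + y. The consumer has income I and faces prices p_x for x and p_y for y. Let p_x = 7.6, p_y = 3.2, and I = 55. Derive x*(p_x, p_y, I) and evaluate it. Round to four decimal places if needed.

x* = 6.3823

Utility is quasi-linear in y; the FOC for x is 6/√x = p_x/p_y.
Solve: √x = 6·p_y/p_x, so x*(p_x,p_y) = (6·p_y/p_x)², and y* = (I − p_x·x*)/p_y.
Plugging in: x* = (6·3.2/7.6)² = 6.3823.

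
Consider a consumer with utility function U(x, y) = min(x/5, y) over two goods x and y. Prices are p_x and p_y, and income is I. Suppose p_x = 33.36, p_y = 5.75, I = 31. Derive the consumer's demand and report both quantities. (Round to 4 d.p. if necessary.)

Leontief preferences: the optimum is at the kink where x/5 = y/1, i.e. y = (1/5)·x.
Budget: p_x·x + p_y·(1/5)·x = I, so (5·p_x + p_y)·x = 5·I.
Demand: x*(p_x,p_y,I) = 5·I/(5·p_x + p_y), y* = I/(5·p_x + p_y).
Here 5·33.36 + 5.75 = 172.55, giving x* = 0.8983 and y* = 0.1797.

x* = 0.8983, y* = 0.1797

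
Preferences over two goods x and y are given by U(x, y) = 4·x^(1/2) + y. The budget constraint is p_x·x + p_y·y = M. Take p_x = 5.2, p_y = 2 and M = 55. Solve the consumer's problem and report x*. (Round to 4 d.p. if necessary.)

Plugging in: x* = (2·2/5.2)² = 0.5917.

x* = 0.5917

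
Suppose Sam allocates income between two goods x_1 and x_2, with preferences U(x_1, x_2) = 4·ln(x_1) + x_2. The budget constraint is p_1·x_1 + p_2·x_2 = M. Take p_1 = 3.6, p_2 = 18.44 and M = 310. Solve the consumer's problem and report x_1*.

Set MRS = p_1/p_2: (4/x_1)/1 = p_1/p_2.
So x_1*(p_1,p_2) = 4·p_2/p_1, independent of income; and x_2* = (M − 4·p_2)/p_2.
At the given prices: x_1* = 4·18.44/3.6 = 20.4889.

x_1* = 20.4889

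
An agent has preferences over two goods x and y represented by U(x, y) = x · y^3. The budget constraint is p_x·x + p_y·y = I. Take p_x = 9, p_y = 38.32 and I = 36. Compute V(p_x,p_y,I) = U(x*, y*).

Tangency: MRS = (1/3)·y/x = p_x/p_y.
Rearranging, p_y·y = 3·p_x·x. Substituting into the budget gives p_x·x·(1 + 3) = I.
Demand: x*(p_x,p_y,I) = 0.25·I/p_x and y* = 0.75·I/p_y.
At p_x=9, p_y=38.32, I=36: x* = 0.25·36/9 = 1, y* = 0.7046.
Utility at the optimum: U(1, 0.7046) = 0.3498.

V = 0.3498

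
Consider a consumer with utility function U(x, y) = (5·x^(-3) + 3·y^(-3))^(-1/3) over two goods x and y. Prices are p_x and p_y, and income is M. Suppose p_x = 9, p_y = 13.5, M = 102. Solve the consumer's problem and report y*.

MRS = MU_x/MU_y = (5/3)·(y/x)^(4). Set equal to p_x/p_y.
Hence y/x = ((3/5)·p_x/p_y)^(1/(4)), i.e. raised to the 0.25 power.
With the ratio pinned down, the budget gives x* = M/(p_x + p_y·(y/x)) and y* = (y/x)·x*.
Numerically y/x = 0.795271, so x* = 102/(9 + 13.5·0.795271) = 5.1682 and y* = 0.795271·5.1682 = 4.1101.

y* = 4.1101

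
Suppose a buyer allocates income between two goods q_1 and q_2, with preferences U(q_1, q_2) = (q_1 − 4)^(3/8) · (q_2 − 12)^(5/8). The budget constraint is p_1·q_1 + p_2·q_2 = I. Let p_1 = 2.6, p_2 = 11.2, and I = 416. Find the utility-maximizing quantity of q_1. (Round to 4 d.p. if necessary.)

q_1* = 43.1154

Let q_1' = q_1−4, q_2' = q_2−12. MRS = (3/5)·q_2'/q_1' = p_1/p_2.
Substituting into the budget: q_1* = 4 + 0.375·(I − 4·p_1 − 12·p_2)/p_1, and q_2* = 12 + 0.625·(…)/p_2.
Discretionary income = 416 − 4·2.6 − 12·11.2 = 271.2; q_1* = 4 + 0.375·271.2/2.6 = 43.1154.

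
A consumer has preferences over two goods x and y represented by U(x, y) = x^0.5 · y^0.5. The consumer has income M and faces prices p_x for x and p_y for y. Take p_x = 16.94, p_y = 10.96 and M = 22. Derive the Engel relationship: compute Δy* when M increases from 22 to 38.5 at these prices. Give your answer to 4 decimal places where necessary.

Demand: x*(p_x,p_y,M) = 0.5·M/p_x and y* = 0.5·M/p_y.
At p_x=16.94, p_y=10.96, M=22: y* = 0.5·22/10.96 = 1.0036.
At M' = 38.5: y* = 1.7564. Change: 1.7564 − 1.0036 = 0.7527.

Δy* = 0.7527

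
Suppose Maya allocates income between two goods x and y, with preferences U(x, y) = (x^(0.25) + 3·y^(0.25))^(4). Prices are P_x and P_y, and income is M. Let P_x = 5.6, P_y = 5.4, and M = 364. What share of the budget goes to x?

MRS = MU_x/MU_y = (1/3)·(y/x)^(0.75). Set equal to P_x/P_y.
Solve for the ratio: y/x = [3·P_x/P_y]^(4/3).
With the ratio pinned down, the budget gives x* = M/(P_x + P_y·(y/x)) and y* = (y/x)·x*.
Numerically y/x = 4.541724, so x* = 364/(5.6 + 5.4·4.541724) = 12.0829 and y* = 4.541724·12.0829 = 54.877.
Expenditure on x: 5.6·12.0829 = 67.664; share = 0.1859.

share on x = 0.1859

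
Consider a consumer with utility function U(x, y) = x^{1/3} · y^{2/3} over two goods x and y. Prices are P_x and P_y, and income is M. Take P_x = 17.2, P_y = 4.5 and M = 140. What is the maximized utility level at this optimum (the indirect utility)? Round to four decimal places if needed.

V = 10.5287

The MRS is (1/2)·y/x. Set MRS = P_x/P_y.
So 1/3·P_y·y = 2/3·P_x·x; combined with the budget, a share 1/3 of income goes to x.
Demand: x*(P_x,P_y,M) = 1/3·M/P_x and y* = 2/3·M/P_y.
At P_x=17.2, P_y=4.5, M=140: x* = 1/3·140/17.2 = 2.7132, y* = 20.7407.
Utility at the optimum: U(2.7132, 20.7407) = 10.5287.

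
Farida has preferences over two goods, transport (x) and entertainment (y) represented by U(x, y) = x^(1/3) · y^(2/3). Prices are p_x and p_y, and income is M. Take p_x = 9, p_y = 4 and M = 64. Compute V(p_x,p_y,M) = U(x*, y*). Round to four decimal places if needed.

V = 6.4609

The MRS is (1/2)·y/x. Set MRS = p_x/p_y.
So 1/3·p_y·y = 2/3·p_x·x; combined with the budget, a share 1/3 of income goes to x.
Demand: x*(p_x,p_y,M) = 1/3·M/p_x and y* = 2/3·M/p_y.
At p_x=9, p_y=4, M=64: x* = 1/3·64/9 = 2.3704, y* = 10.6667.
Utility at the optimum: U(2.3704, 10.6667) = 6.4609.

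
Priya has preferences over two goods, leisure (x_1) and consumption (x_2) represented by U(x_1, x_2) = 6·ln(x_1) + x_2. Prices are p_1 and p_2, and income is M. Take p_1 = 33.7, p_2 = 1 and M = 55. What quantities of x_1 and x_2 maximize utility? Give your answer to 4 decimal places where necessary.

MU_x_1 = 6/x_1, MU_x_2 = 1. Tangency: 6/x_1 = p_1/p_2.
So x_1*(p_1,p_2) = 6·p_2/p_1, independent of income; and x_2* = (M − 6·p_2)/p_2.
At the given prices: x_1* = 6·1/33.7 = 0.178, and x_2* = 49.

x_1* = 0.178, x_2* = 49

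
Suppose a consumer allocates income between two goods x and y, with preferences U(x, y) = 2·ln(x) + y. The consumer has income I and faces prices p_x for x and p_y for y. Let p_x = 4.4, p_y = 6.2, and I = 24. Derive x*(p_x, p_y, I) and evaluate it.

Set MRS = p_x/p_y: (2/x)/1 = p_x/p_y.
So x*(p_x,p_y) = 2·p_y/p_x, independent of income; and y* = (I − 2·p_y)/p_y.
At the given prices: x* = 2·6.2/4.4 = 2.8182.

x* = 2.8182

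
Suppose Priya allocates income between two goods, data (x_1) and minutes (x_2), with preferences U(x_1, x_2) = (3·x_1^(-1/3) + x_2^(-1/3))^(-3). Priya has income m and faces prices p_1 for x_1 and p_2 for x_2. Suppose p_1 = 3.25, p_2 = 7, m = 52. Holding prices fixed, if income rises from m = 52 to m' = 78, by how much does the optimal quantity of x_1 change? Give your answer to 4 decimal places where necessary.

MRS = MU_x_1/MU_x_2 = 3·(x_2/x_1)^(4/3). Set equal to p_1/p_2.
Solve for the ratio: x_2/x_1 = [(1/3)·p_1/p_2]^(0.75).
With the ratio pinned down, the budget gives x_1* = m/(p_1 + p_2·(x_2/x_1)) and x_2* = (x_2/x_1)·x_1*.
Numerically x_2/x_1 = 0.246745, so x_1* = 52/(3.25 + 7·0.246745) = 10.4476.
At m' = 78: x_1* = 15.6714. Change: 15.6714 − 10.4476 = 5.2238.

Δx_1* = 5.2238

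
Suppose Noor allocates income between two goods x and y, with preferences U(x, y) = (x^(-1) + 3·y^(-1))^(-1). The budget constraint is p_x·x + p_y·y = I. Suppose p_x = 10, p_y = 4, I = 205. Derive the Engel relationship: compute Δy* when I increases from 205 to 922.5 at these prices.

Δy* = 93.7727

From the CES first-order condition, (1/3)·(y/x)^(2) = p_x/p_y.
Solve for the ratio: y/x = [3·p_x/p_y]^(0.5).
Substitute y = (y/x)·x into the budget: x* = I/(p_x + p_y·(y/x)).
Numerically y/x = 2.738613, so x* = 205/(10 + 4·2.738613) = 9.7831 and y* = 2.738613·9.7831 = 26.7922.
At I' = 922.5: y* = 120.5649. Change: 120.5649 − 26.7922 = 93.7727.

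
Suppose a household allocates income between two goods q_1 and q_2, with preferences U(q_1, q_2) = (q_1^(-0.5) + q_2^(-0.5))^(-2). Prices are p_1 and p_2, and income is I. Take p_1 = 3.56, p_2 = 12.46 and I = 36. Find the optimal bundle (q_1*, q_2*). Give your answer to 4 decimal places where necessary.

q_1* = 4.0156, q_2* = 1.7419

MRS = MU_q_1/MU_q_2 = (q_2/q_1)^(1.5). Set equal to p_1/p_2.
Solve for the ratio: q_2/q_1 = [p_1/p_2]^(2/3).
Substitute q_2 = (q_2/q_1)·q_1 into the budget: q_1* = I/(p_1 + p_2·(q_2/q_1)).
Numerically q_2/q_1 = 0.433798, so q_1* = 36/(3.56 + 12.46·0.433798) = 4.0156 and q_2* = 0.433798·4.0156 = 1.7419.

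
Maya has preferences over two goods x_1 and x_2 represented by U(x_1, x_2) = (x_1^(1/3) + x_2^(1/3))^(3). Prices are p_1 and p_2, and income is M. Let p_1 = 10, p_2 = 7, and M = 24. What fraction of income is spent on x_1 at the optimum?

MU_x_1 ∝ x_1^(-2/3), MU_x_2 ∝ x_2^(-2/3), so MRS = (x_2/x_1)^(2/3) = p_1/p_2.
Solve for the ratio: x_2/x_1 = [p_1/p_2]^(1.5).
Substitute x_2 = (x_2/x_1)·x_1 into the budget: x_1* = M/(p_1 + p_2·(x_2/x_1)).
Numerically x_2/x_1 = 1.707469, so x_1* = 24/(10 + 7·1.707469) = 1.0933 and x_2* = 1.707469·1.0933 = 1.8667.
Expenditure on x_1: 10·1.0933 = 10.9328; share = 0.4555.

share on x_1 = 0.4555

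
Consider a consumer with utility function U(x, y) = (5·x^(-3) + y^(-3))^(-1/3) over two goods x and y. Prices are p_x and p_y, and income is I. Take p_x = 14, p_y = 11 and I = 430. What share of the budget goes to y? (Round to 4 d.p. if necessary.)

share on y = 0.3582

MRS = MU_x/MU_y = 5·(y/x)^(4). Set equal to p_x/p_y.
Solve for the ratio: y/x = [(1/5)·p_x/p_y]^(0.25).
Substitute y = (y/x)·x into the budget: x* = I/(p_x + p_y·(y/x)).
Numerically y/x = 0.710299, so x* = 430/(14 + 11·0.710299) = 19.7128 and y* = 0.710299·19.7128 = 14.002.
Expenditure on y: 11·14.002 = 154.0215; share = 0.3582.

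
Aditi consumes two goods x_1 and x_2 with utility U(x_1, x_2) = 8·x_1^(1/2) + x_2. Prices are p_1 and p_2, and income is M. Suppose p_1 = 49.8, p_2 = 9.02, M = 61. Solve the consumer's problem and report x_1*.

Utility is quasi-linear in x_2; the FOC for x_1 is 4/√x_1 = p_1/p_2.
Thus x_1* = (4·p_2/p_1)² — independent of M — with the rest of income spent on x_2.
Plugging in: x_1* = (4·9.02/49.8)² = 0.5249.

x_1* = 0.5249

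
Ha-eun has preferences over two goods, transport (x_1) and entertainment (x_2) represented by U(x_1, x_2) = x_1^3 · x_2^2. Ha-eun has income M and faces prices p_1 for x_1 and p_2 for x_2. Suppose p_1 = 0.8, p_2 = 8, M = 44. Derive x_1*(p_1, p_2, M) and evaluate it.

Tangency: MRS = (3/2)·x_2/x_1 = p_1/p_2.
So 3·p_2·x_2 = 2·p_1·x_1; combined with the budget, a share 0.6 of income goes to x_1.
Demand: x_1*(p_1,p_2,M) = 0.6·M/p_1 and x_2* = 0.4·M/p_2.
At p_1=0.8, p_2=8, M=44: x_1* = 0.6·44/0.8 = 33.

x_1* = 33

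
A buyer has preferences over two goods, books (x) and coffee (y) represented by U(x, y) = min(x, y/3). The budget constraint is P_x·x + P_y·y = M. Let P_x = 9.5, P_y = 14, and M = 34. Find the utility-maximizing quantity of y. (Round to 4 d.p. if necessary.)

y* = 1.9806

Leontief preferences: the optimum is at the kink where x/1 = y/3, i.e. y = 3·x.
Budget: P_x·x + P_y·3·x = M, so (P_x + 3·P_y)·x = M.
Demand: x*(P_x,P_y,M) = M/(P_x + 3·P_y), y* = 3·M/(P_x + 3·P_y).
Here 9.5 + 3·14 = 51.5, giving y* = 1.9806.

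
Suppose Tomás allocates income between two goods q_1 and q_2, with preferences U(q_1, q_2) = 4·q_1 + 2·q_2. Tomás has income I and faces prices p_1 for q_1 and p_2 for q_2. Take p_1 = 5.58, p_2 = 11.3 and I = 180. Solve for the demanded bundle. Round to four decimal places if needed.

q_1* = 32.2581, q_2* = 0

Perfect substitutes: compare marginal utility per dollar. 4/p_1 vs 2/p_2 → 0.7168 vs 0.177.
q_1 gives more utility per dollar, so spend all income on q_1: q_1* = I/p_1, q_2* = 0.
Numerically: q_1* = 32.2581, q_2* = 0.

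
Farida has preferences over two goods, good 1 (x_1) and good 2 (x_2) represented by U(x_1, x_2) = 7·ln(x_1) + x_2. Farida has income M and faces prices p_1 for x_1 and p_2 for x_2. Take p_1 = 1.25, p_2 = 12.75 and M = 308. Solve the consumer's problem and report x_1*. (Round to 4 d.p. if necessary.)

Set MRS = p_1/p_2: (7/x_1)/1 = p_1/p_2.
So x_1*(p_1,p_2) = 7·p_2/p_1, independent of income; and x_2* = (M − 7·p_2)/p_2.
At the given prices: x_1* = 7·12.75/1.25 = 71.4.

x_1* = 71.4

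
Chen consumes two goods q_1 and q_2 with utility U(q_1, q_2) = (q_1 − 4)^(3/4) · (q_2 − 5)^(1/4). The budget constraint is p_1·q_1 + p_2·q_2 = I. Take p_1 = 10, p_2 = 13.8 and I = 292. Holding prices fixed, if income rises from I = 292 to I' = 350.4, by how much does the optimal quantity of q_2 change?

MRS = 3·(q_2−5)/(q_1−4). Tangency with p_1/p_2 gives q_2−5 = (1/3)·(p_1/p_2)·(q_1−4).
Substituting into the budget: q_1* = 4 + 0.75·(I − 4·p_1 − 5·p_2)/p_1, and q_2* = 5 + 0.25·(…)/p_2.
Discretionary income = 292 − 4·10 − 5·13.8 = 183; q_2* = 5 + 0.25·183/13.8 = 8.3152.
At I' = 350.4: q_2* = 9.3732. Change: 9.3732 − 8.3152 = 1.058.

Δq_2* = 1.058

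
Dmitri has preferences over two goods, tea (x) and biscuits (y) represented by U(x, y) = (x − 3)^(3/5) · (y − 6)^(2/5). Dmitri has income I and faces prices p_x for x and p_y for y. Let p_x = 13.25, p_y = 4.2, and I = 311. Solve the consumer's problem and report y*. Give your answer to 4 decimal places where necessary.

y* = 29.4333

This is Cobb-Douglas in (x−3, y−6): tangency gives 0.6·p_y·(y−6) = 0.4·p_x·(x−3).
Substituting into the budget: x* = 3 + 0.6·(I − 3·p_x − 6·p_y)/p_x, and y* = 6 + 0.4·(…)/p_y.
Discretionary income = 311 − 3·13.25 − 6·4.2 = 246.05; y* = 6 + 0.4·246.05/4.2 = 29.4333.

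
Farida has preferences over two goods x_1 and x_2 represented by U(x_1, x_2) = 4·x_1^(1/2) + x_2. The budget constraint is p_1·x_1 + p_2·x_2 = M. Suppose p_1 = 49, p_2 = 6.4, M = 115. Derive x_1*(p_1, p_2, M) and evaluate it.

Utility is quasi-linear in x_2; the FOC for x_1 is 2/√x_1 = p_1/p_2.
Thus x_1* = (2·p_2/p_1)² — independent of M — with the rest of income spent on x_2.
Plugging in: x_1* = (2·6.4/49)² = 0.0682.

x_1* = 0.0682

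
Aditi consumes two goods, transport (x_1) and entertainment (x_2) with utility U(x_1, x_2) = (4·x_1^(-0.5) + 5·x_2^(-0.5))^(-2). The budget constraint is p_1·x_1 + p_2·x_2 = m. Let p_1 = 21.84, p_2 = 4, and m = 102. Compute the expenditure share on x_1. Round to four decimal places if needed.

With the ratio pinned down, the budget gives x_1* = m/(p_1 + p_2·(x_2/x_1)) and x_2* = (x_2/x_1)·x_1*.
Numerically x_2/x_1 = 3.59806, so x_1* = 102/(21.84 + 4·3.59806) = 2.8152 and x_2* = 3.59806·2.8152 = 10.1292.
Expenditure on x_1: 21.84·2.8152 = 61.4834; share = 0.6028.

share on x_1 = 0.6028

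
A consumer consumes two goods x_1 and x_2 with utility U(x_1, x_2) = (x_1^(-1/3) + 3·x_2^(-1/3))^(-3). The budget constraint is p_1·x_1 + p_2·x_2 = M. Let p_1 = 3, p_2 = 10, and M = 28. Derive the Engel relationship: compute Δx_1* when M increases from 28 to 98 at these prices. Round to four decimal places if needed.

Numerically x_2/x_1 = 0.924021, so x_1* = 28/(3 + 10·0.924021) = 2.2875.
At M' = 98: x_1* = 8.0064. Change: 8.0064 − 2.2875 = 5.7189.

Δx_1* = 5.7189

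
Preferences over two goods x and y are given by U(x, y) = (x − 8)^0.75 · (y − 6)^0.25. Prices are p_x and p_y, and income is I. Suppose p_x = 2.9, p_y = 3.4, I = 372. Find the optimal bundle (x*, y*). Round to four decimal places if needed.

This is Cobb-Douglas in (x−8, y−6): tangency gives 0.75·p_y·(y−6) = 0.25·p_x·(x−8).
After buying the subsistence bundle (8, 6), a share 0.75 of the remaining income goes to x: x* = 8 + 0.75·(I − 8p_x − 6p_y)/p_x.
Discretionary income = 372 − 8·2.9 − 6·3.4 = 328.4; x* = 8 + 0.75·328.4/2.9 = 92.931; y* = 6 + 0.25·328.4/3.4 = 30.1471.

x* = 92.931, y* = 30.1471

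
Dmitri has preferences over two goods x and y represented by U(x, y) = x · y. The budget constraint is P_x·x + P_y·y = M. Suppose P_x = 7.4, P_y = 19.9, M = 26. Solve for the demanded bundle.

x* = 1.7568, y* = 0.6533

The MRS is y/x. Set MRS = P_x/P_y.
Rearranging, P_y·y = P_x·x. Substituting into the budget gives P_x·x·(1 + 1) = M.
Demand: x*(P_x,P_y,M) = 0.5·M/P_x and y* = 0.5·M/P_y.
At P_x=7.4, P_y=19.9, M=26: x* = 0.5·26/7.4 = 1.7568, y* = 0.6533.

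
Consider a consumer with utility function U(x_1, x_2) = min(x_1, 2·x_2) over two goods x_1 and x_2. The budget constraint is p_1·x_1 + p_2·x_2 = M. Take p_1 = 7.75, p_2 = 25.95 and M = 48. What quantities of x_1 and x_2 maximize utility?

x_1* = 2.316, x_2* = 1.158

Leontief preferences: the optimum is at the kink where x_1/2 = x_2/1, i.e. x_2 = (1/2)·x_1.
Budget: p_1·x_1 + p_2·(1/2)·x_1 = M, so (2·p_1 + p_2)·x_1 = 2·M.
Demand: x_1*(p_1,p_2,M) = 2·M/(2·p_1 + p_2), x_2* = M/(2·p_1 + p_2).
Here 2·7.75 + 25.95 = 41.45, giving x_1* = 2.316 and x_2* = 1.158.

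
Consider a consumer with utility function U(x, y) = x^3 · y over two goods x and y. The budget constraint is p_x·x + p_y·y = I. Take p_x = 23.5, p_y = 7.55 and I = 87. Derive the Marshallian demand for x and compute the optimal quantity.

MU_x/MU_y = (3·y)/(x); tangency sets this equal to p_x/p_y.
Rearranging, p_y·y = (1/3)·p_x·x. Substituting into the budget gives p_x·x·(1 + (1/3)) = I.
Demand: x*(p_x,p_y,I) = 0.75·I/p_x and y* = 0.25·I/p_y.
At p_x=23.5, p_y=7.55, I=87: x* = 0.75·87/23.5 = 2.7766.

x* = 2.7766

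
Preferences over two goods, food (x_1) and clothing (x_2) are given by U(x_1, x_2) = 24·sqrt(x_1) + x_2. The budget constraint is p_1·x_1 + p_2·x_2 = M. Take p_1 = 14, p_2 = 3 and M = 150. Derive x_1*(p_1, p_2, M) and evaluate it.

x_1* = 6.6122

Set MRS = p_1/p_2: 12·x_1^(−1/2) = p_1/p_2.
Solve: √x_1 = 12·p_2/p_1, so x_1*(p_1,p_2) = (12·p_2/p_1)², and x_2* = (M − p_1·x_1*)/p_2.
Plugging in: x_1* = (12·3/14)² = 6.6122.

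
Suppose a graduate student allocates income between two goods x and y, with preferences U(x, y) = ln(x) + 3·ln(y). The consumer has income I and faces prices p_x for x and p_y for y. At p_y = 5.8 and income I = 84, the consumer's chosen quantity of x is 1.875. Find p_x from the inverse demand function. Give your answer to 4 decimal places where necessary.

MU_x/MU_y = (y)/(3·x); tangency sets this equal to p_x/p_y.
Rearranging, p_y·y = 3·p_x·x. Substituting into the budget gives p_x·x·(1 + 3) = I.
Demand: x*(p_x,p_y,I) = 0.25·I/p_x and y* = 0.75·I/p_y.
Set x* = 1.875 in the demand function and solve for p_x: p_x = 11.2.

p_x = 11.2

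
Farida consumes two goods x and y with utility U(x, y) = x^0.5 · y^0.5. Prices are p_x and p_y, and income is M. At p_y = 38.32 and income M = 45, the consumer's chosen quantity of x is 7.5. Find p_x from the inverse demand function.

p_x = 3

Tangency: MRS = y/x = p_x/p_y.
Rearranging, p_y·y = p_x·x. Substituting into the budget gives p_x·x·(1 + 1) = M.
Demand: x*(p_x,p_y,M) = 0.5·M/p_x and y* = 0.5·M/p_y.
Set x* = 7.5 in the demand function and solve for p_x: p_x = 3.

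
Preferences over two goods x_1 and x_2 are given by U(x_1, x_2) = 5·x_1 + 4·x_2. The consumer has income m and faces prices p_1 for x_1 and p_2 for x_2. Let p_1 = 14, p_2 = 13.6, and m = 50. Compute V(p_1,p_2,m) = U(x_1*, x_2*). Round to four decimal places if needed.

Linear utility — the consumer picks whichever good has higher MU/price: 5/14 = 0.3571 vs 4/13.6 = 0.2941.
x_1 gives more utility per dollar, so spend all income on x_1: x_1* = m/p_1, x_2* = 0.
Numerically: x_1* = 3.5714, x_2* = 0.
Utility at the optimum: U(3.5714, 0) = 17.8571.

V = 17.8571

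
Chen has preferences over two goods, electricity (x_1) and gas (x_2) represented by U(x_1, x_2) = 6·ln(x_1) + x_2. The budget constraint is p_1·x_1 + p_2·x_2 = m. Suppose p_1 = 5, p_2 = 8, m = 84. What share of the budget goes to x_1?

MU_x_1 = 6/x_1, MU_x_2 = 1. Tangency: 6/x_1 = p_1/p_2.
So x_1*(p_1,p_2) = 6·p_2/p_1, independent of income; and x_2* = (m − 6·p_2)/p_2.
At the given prices: x_1* = 6·8/5 = 9.6, and x_2* = 4.5.
Expenditure on x_1: 5·9.6 = 48; share = 0.5714.

share on x_1 = 0.5714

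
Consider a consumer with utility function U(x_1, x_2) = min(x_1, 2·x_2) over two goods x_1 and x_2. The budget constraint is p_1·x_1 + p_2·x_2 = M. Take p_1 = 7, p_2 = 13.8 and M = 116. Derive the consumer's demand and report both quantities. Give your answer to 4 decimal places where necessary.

x_1* = 8.3453, x_2* = 4.1727

With perfect complements, no substitution: consume in ratio x_1:x_2 = 2:1.
Budget: p_1·x_1 + p_2·(1/2)·x_1 = M, so (2·p_1 + p_2)·x_1 = 2·M.
Demand: x_1*(p_1,p_2,M) = 2·M/(2·p_1 + p_2), x_2* = M/(2·p_1 + p_2).
Here 2·7 + 13.8 = 27.8, giving x_1* = 8.3453 and x_2* = 4.1727.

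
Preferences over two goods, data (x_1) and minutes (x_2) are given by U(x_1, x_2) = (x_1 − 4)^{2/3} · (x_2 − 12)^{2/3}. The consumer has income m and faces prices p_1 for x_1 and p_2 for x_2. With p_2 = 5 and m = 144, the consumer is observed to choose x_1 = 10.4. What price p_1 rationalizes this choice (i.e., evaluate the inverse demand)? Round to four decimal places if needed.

MRS = (x_2−12)/(x_1−4). Tangency with p_1/p_2 gives x_2−12 = (p_1/p_2)·(x_1−4).
After buying the subsistence bundle (4, 12), a share 0.5 of the remaining income goes to x_1: x_1* = 4 + 0.5·(m − 4p_1 − 12p_2)/p_1.
Set x_1* = 10.4 in the demand function and solve for p_1: p_1 = 5.

p_1 = 5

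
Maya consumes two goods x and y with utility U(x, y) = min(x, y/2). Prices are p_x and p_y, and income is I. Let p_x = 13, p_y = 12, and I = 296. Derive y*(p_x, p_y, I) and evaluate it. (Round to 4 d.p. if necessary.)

Leontief preferences: the optimum is at the kink where x/1 = y/2, i.e. y = 2·x.
Budget: p_x·x + p_y·2·x = I, so (p_x + 2·p_y)·x = I.
Demand: x*(p_x,p_y,I) = I/(p_x + 2·p_y), y* = 2·I/(p_x + 2·p_y).
Here 13 + 2·12 = 37, giving y* = 16.

y* = 16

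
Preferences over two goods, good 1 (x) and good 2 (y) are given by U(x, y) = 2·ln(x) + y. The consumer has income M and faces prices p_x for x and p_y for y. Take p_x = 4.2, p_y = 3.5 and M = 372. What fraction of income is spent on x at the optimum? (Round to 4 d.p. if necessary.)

MU_x = 2/x, MU_y = 1. Tangency: 2/x = p_x/p_y.
So x*(p_x,p_y) = 2·p_y/p_x, independent of income; and y* = (M − 2·p_y)/p_y.
At the given prices: x* = 2·3.5/4.2 = 1.6667, and y* = 104.2857.
Expenditure on x: 4.2·1.6667 = 7; share = 0.0188.

share on x = 0.0188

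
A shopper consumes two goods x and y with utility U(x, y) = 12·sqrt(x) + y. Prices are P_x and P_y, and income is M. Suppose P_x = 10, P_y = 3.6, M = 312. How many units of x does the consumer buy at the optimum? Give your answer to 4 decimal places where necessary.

Set MRS = P_x/P_y: 6·x^(−1/2) = P_x/P_y.
Thus x* = (6·P_y/P_x)² — independent of M — with the rest of income spent on y.
Plugging in: x* = (6·3.6/10)² = 4.6656.

x* = 4.6656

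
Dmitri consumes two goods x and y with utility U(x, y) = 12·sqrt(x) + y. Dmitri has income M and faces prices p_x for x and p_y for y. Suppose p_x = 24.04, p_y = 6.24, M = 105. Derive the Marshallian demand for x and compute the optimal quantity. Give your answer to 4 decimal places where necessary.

Utility is quasi-linear in y; the FOC for x is 6/√x = p_x/p_y.
Solve: √x = 6·p_y/p_x, so x*(p_x,p_y) = (6·p_y/p_x)², and y* = (M − p_x·x*)/p_y.
Plugging in: x* = (6·6.24/24.04)² = 2.4255.

x* = 2.4255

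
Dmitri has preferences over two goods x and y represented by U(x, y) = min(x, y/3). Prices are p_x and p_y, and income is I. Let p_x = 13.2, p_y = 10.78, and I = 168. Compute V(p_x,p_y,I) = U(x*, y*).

V = 3.6891

Leontief preferences: the optimum is at the kink where x/1 = y/3, i.e. y = 3·x.
Budget: p_x·x + p_y·3·x = I, so (p_x + 3·p_y)·x = I.
Demand: x*(p_x,p_y,I) = I/(p_x + 3·p_y), y* = 3·I/(p_x + 3·p_y).
Here 13.2 + 3·10.78 = 45.54, giving x* = 3.6891 and y* = 11.0672.
Utility at the optimum: U(3.6891, 11.0672) = 3.6891.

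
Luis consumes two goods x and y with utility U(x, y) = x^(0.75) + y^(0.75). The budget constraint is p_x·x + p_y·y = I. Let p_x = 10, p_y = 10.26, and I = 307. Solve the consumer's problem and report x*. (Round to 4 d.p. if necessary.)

MRS = MU_x/MU_y = (y/x)^(0.25). Set equal to p_x/p_y.
Hence y/x = (p_x/p_y)^(1/(0.25)), i.e. raised to the 4 power.
With the ratio pinned down, the budget gives x* = I/(p_x + p_y·(y/x)) and y* = (y/x)·x*.
Numerically y/x = 0.902424, so x* = 307/(10 + 10.26·0.902424) = 15.9407.

x* = 15.9407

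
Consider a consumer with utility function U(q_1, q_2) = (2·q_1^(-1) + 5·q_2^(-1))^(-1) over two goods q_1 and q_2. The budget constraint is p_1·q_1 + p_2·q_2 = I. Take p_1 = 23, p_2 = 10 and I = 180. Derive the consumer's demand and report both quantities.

Numerically q_2/q_1 = 2.397916, so q_1* = 180/(23 + 10·2.397916) = 3.8315 and q_2* = 2.397916·3.8315 = 9.1876.

q_1* = 3.8315, q_2* = 9.1876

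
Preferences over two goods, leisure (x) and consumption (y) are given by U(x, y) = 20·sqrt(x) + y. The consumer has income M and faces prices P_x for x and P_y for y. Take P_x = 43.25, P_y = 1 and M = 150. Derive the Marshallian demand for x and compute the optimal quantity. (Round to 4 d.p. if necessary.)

Set MRS = P_x/P_y: 10·x^(−1/2) = P_x/P_y.
Solve: √x = 10·P_y/P_x, so x*(P_x,P_y) = (10·P_y/P_x)², and y* = (M − P_x·x*)/P_y.
Plugging in: x* = (10·1/43.25)² = 0.0535.

x* = 0.0535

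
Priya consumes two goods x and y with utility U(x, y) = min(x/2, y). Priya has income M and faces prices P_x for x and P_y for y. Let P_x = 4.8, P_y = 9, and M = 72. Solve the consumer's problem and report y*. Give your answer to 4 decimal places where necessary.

Leontief preferences: the optimum is at the kink where x/2 = y/1, i.e. y = (1/2)·x.
Budget: P_x·x + P_y·(1/2)·x = M, so (2·P_x + P_y)·x = 2·M.
Demand: x*(P_x,P_y,M) = 2·M/(2·P_x + P_y), y* = M/(2·P_x + P_y).
Here 2·4.8 + 9 = 18.6, giving y* = 3.871.

y* = 3.871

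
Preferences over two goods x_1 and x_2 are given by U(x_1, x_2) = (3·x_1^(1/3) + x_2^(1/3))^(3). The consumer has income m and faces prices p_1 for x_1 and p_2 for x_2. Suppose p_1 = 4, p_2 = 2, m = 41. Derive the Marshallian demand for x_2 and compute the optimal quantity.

MU_x_1 ∝ 3·x_1^(-2/3), MU_x_2 ∝ x_2^(-2/3), so MRS = 3·(x_2/x_1)^(2/3) = p_1/p_2.
Solve for the ratio: x_2/x_1 = [(1/3)·p_1/p_2]^(1.5).
Substitute x_2 = (x_2/x_1)·x_1 into the budget: x_1* = m/(p_1 + p_2·(x_2/x_1)).
Numerically x_2/x_1 = 0.544331, so x_1* = 41/(4 + 2·0.544331) = 8.0571 and x_2* = 0.544331·8.0571 = 4.3857.

x_2* = 4.3857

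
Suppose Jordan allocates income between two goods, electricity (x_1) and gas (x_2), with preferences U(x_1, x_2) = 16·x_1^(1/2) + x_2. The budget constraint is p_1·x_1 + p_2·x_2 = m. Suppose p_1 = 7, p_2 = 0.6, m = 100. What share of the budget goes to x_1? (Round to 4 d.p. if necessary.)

Set MRS = p_1/p_2: 8·x_1^(−1/2) = p_1/p_2.
Solve: √x_1 = 8·p_2/p_1, so x_1*(p_1,p_2) = (8·p_2/p_1)², and x_2* = (m − p_1·x_1*)/p_2.
Plugging in: x_1* = (8·0.6/7)² = 0.4702, x_2* = 161.181.
Expenditure on x_1: 7·0.4702 = 3.2914; share = 0.0329.

share on x_1 = 0.0329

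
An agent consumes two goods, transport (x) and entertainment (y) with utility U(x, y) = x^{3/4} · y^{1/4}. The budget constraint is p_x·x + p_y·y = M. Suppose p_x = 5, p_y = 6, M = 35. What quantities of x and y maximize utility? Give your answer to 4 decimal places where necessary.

x* = 5.25, y* = 1.4583

Tangency: MRS = 3·y/x = p_x/p_y.
So 0.75·p_y·y = 0.25·p_x·x; combined with the budget, a share 0.75 of income goes to x.
Demand: x*(p_x,p_y,M) = 0.75·M/p_x and y* = 0.25·M/p_y.
At p_x=5, p_y=6, M=35: x* = 0.75·35/5 = 5.25, y* = 1.4583.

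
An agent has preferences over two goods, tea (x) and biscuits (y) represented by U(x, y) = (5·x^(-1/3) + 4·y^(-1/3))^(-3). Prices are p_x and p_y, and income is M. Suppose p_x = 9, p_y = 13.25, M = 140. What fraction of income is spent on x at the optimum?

share on x = 0.5177

Numerically y/x = 0.632903, so x* = 140/(9 + 13.25·0.632903) = 8.0525 and y* = 0.632903·8.0525 = 5.0964.
Expenditure on x: 9·8.0525 = 72.4722; share = 0.5177.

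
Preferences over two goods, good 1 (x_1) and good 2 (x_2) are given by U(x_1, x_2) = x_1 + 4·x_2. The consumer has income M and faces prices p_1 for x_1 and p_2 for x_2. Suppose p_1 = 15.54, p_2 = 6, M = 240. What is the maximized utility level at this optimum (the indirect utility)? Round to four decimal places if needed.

V = 160

Linear utility — the consumer picks whichever good has higher MU/price: 1/15.54 = 0.0644 vs 4/6 = 0.6667.
x_2 gives more utility per dollar, so spend all income on x_2: x_2* = M/p_2, x_1* = 0.
Numerically: x_1* = 0, x_2* = 40.
Utility at the optimum: U(0, 40) = 160.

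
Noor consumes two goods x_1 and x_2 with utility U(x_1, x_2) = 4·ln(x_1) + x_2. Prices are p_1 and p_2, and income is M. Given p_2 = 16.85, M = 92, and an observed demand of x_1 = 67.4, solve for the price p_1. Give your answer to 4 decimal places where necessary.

MU_x_1 = 4/x_1, MU_x_2 = 1. Tangency: 4/x_1 = p_1/p_2.
So x_1*(p_1,p_2) = 4·p_2/p_1, independent of income; and x_2* = (M − 4·p_2)/p_2.
Set x_1* = 67.4 in the demand function and solve for p_1: p_1 = 1.

p_1 = 1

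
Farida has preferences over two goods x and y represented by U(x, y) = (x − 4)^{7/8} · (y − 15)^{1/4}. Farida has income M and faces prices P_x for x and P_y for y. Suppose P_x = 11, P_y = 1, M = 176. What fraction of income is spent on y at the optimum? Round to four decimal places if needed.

share on y = 0.233

This is Cobb-Douglas in (x−4, y−15): tangency gives 0.875·P_y·(y−15) = 0.25·P_x·(x−4).
Substituting into the budget: x* = 4 + 7/9·(M − 4·P_x − 15·P_y)/P_x, and y* = 15 + 2/9·(…)/P_y.
Discretionary income = 176 − 4·11 − 15·1 = 117; x* = 4 + 7/9·117/11 = 12.2727; y* = 15 + 2/9·117/1 = 41.
Expenditure on y: 1·41 = 41; share = 0.233.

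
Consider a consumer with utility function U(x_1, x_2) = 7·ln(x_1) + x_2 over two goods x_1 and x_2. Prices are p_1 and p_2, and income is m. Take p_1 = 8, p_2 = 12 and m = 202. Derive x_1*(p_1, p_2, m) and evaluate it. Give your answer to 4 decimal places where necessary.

x_1* = 10.5

So x_1*(p_1,p_2) = 7·p_2/p_1, independent of income; and x_2* = (m − 7·p_2)/p_2.
At the given prices: x_1* = 7·12/8 = 10.5.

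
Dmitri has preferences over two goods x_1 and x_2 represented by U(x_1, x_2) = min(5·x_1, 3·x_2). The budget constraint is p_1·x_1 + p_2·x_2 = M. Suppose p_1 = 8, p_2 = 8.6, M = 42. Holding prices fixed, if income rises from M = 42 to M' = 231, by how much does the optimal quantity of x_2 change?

Δx_2* = 14.1045

With perfect complements, no substitution: consume in ratio x_1:x_2 = 3:5.
Budget: p_1·x_1 + p_2·(5/3)·x_1 = M, so (3·p_1 + 5·p_2)·x_1 = 3·M.
Demand: x_1*(p_1,p_2,M) = 3·M/(3·p_1 + 5·p_2), x_2* = 5·M/(3·p_1 + 5·p_2).
Here 3·8 + 5·8.6 = 67, giving x_2* = 3.1343.
At M' = 231: x_2* = 17.2388. Change: 17.2388 − 3.1343 = 14.1045.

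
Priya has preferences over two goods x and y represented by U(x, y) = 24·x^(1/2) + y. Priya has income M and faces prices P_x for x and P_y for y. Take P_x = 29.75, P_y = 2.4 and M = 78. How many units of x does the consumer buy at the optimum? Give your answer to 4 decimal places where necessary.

Set MRS = P_x/P_y: 12·x^(−1/2) = P_x/P_y.
Thus x* = (12·P_y/P_x)² — independent of M — with the rest of income spent on y.
Plugging in: x* = (12·2.4/29.75)² = 0.9372.

x* = 0.9372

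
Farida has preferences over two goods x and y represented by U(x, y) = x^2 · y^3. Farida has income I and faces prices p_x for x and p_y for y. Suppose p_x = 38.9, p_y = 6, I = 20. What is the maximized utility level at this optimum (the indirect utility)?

V = 0.3384

Demand: x*(p_x,p_y,I) = 0.4·I/p_x and y* = 0.6·I/p_y.
At p_x=38.9, p_y=6, I=20: x* = 0.4·20/38.9 = 0.2057, y* = 2.
Utility at the optimum: U(0.2057, 2) = 0.3384.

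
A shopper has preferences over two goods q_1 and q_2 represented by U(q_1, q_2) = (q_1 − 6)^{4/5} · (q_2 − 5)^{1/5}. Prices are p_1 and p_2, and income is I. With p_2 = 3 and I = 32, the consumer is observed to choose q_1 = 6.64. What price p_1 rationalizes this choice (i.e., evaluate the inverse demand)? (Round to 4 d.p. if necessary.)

Let q_1' = q_1−6, q_2' = q_2−5. MRS = 4·q_2'/q_1' = p_1/p_2.
Substituting into the budget: q_1* = 6 + 0.8·(I − 6·p_1 − 5·p_2)/p_1, and q_2* = 5 + 0.2·(…)/p_2.
Set q_1* = 6.64 in the demand function and solve for p_1: p_1 = 2.5.

p_1 = 2.5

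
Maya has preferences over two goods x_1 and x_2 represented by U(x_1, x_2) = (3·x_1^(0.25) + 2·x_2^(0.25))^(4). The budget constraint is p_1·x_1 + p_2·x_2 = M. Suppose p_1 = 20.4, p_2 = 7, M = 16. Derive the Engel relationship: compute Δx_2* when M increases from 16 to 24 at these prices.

Δx_2* = 0.519

From the CES first-order condition, (3/2)·(x_2/x_1)^(0.75) = p_1/p_2.
Solve for the ratio: x_2/x_1 = [(2/3)·p_1/p_2]^(4/3).
With the ratio pinned down, the budget gives x_1* = M/(p_1 + p_2·(x_2/x_1)) and x_2* = (x_2/x_1)·x_1*.
Numerically x_2/x_1 = 2.424308, so x_1* = 16/(20.4 + 7·2.424308) = 0.4281 and x_2* = 2.424308·0.4281 = 1.038.
At M' = 24: x_2* = 1.5569. Change: 1.5569 − 1.038 = 0.519.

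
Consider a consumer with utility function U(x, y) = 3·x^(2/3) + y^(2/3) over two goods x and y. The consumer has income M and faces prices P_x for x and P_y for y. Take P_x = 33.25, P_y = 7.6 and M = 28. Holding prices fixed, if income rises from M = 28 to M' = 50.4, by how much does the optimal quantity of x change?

Δx* = 0.3942

MU_x ∝ 3·x^(-1/3), MU_y ∝ y^(-1/3), so MRS = 3·(y/x)^(1/3) = P_x/P_y.
Solve for the ratio: y/x = [(1/3)·P_x/P_y]^(3).
With the ratio pinned down, the budget gives x* = M/(P_x + P_y·(y/x)) and y* = (y/x)·x*.
Numerically y/x = 3.10149, so x* = 28/(33.25 + 7.6·3.10149) = 0.4928.
At M' = 50.4: x* = 0.887. Change: 0.887 − 0.4928 = 0.3942.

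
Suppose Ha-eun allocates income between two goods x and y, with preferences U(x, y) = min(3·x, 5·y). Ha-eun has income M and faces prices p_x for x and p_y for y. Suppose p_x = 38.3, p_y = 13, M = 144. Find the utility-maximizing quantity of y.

y* = 1.8742

Leontief preferences: the optimum is at the kink where x/5 = y/3, i.e. y = (3/5)·x.
Budget: p_x·x + p_y·(3/5)·x = M, so (5·p_x + 3·p_y)·x = 5·M.
Demand: x*(p_x,p_y,M) = 5·M/(5·p_x + 3·p_y), y* = 3·M/(5·p_x + 3·p_y).
Here 5·38.3 + 3·13 = 230.5, giving y* = 1.8742.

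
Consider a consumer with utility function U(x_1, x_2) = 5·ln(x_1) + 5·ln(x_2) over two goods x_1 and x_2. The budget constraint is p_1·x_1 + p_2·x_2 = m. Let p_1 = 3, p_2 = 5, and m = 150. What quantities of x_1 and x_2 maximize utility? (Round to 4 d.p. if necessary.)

Tangency: MRS = x_2/x_1 = p_1/p_2.
So 5·p_2·x_2 = 5·p_1·x_1; combined with the budget, a share 0.5 of income goes to x_1.
Demand: x_1*(p_1,p_2,m) = 0.5·m/p_1 and x_2* = 0.5·m/p_2.
At p_1=3, p_2=5, m=150: x_1* = 0.5·150/3 = 25, x_2* = 15.

x_1* = 25, x_2* = 15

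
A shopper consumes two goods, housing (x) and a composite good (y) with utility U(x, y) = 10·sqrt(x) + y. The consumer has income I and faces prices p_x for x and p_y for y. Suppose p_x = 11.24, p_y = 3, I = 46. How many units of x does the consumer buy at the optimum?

Set MRS = p_x/p_y: 5·x^(−1/2) = p_x/p_y.
Thus x* = (5·p_y/p_x)² — independent of I — with the rest of income spent on y.
Plugging in: x* = (5·3/11.24)² = 1.7809.

x* = 1.7809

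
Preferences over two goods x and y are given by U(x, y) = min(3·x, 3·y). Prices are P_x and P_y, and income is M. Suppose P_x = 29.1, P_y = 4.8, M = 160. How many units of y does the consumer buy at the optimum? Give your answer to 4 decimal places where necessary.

y* = 4.7198

With perfect complements, no substitution: consume in ratio x:y = 3:3.
Budget: P_x·x + P_y·x = M, so (3·P_x + 3·P_y)·x = 3·M.
Demand: x*(P_x,P_y,M) = 3·M/(3·P_x + 3·P_y), y* = 3·M/(3·P_x + 3·P_y).
Here 3·29.1 + 3·4.8 = 101.7, giving y* = 4.7198.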